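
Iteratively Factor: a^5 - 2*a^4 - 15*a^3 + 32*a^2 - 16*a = (a - 4)*(a^4 + 2*a^3 - 7*a^2 + 4*a) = (a - 4)*(a - 1)*(a^3 + 3*a^2 - 4*a) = (a - 4)*(a - 1)*(a + 4)*(a^2 - a) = (a - 4)*(a - 1)^2*(a + 4)*(a)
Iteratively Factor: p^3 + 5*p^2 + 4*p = (p + 1)*(p^2 + 4*p) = p*(p + 1)*(p + 4)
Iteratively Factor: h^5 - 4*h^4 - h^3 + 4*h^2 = (h)*(h^4 - 4*h^3 - h^2 + 4*h) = h^2*(h^3 - 4*h^2 - h + 4) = h^2*(h - 1)*(h^2 - 3*h - 4) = h^2*(h - 4)*(h - 1)*(h + 1)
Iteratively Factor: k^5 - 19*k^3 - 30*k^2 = (k + 3)*(k^4 - 3*k^3 - 10*k^2) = k*(k + 3)*(k^3 - 3*k^2 - 10*k) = k*(k + 2)*(k + 3)*(k^2 - 5*k) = k*(k - 5)*(k + 2)*(k + 3)*(k)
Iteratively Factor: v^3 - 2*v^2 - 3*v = (v + 1)*(v^2 - 3*v) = v*(v + 1)*(v - 3)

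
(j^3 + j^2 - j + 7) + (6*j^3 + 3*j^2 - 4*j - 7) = 7*j^3 + 4*j^2 - 5*j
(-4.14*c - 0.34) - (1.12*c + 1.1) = -5.26*c - 1.44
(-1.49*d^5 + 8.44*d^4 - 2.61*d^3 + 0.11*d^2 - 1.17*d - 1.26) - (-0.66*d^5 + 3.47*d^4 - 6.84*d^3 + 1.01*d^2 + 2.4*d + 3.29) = -0.83*d^5 + 4.97*d^4 + 4.23*d^3 - 0.9*d^2 - 3.57*d - 4.55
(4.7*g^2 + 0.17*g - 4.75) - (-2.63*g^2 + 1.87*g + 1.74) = 7.33*g^2 - 1.7*g - 6.49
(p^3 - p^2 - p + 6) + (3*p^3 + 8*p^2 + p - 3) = 4*p^3 + 7*p^2 + 3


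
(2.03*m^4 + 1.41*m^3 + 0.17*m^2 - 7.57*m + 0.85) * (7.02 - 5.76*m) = -11.6928*m^5 + 6.129*m^4 + 8.919*m^3 + 44.7966*m^2 - 58.0374*m + 5.967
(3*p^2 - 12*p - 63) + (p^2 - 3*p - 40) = 4*p^2 - 15*p - 103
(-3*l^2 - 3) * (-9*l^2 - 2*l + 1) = 27*l^4 + 6*l^3 + 24*l^2 + 6*l - 3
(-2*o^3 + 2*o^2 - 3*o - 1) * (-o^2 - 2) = 2*o^5 - 2*o^4 + 7*o^3 - 3*o^2 + 6*o + 2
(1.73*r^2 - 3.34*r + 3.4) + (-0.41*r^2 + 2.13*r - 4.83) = 1.32*r^2 - 1.21*r - 1.43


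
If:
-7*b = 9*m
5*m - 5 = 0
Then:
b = -9/7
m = 1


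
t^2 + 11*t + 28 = (t + 4)*(t + 7)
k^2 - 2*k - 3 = (k - 3)*(k + 1)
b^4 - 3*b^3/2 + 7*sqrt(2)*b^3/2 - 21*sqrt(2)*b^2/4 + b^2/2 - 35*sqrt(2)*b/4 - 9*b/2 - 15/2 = (b - 5/2)*(b + 1)*(b + sqrt(2)/2)*(b + 3*sqrt(2))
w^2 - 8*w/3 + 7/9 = (w - 7/3)*(w - 1/3)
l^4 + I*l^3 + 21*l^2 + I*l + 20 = (l - 4*I)*(l - I)*(l + I)*(l + 5*I)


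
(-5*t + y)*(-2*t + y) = 10*t^2 - 7*t*y + y^2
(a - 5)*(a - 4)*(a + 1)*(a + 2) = a^4 - 6*a^3 - 5*a^2 + 42*a + 40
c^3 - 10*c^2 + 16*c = c*(c - 8)*(c - 2)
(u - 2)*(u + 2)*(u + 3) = u^3 + 3*u^2 - 4*u - 12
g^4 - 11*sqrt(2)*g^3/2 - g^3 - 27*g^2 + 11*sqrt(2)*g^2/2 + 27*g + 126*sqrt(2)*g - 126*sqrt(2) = (g - 1)*(g - 6*sqrt(2))*(g - 3*sqrt(2))*(g + 7*sqrt(2)/2)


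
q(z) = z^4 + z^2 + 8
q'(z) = 4*z^3 + 2*z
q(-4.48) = 430.89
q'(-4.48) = -368.62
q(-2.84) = 81.12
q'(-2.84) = -97.31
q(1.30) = 12.55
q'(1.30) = 11.39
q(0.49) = 8.30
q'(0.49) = 1.45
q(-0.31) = 8.11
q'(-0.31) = -0.74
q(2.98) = 95.74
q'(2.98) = 111.81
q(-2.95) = 92.44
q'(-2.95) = -108.59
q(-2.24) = 38.19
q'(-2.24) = -49.44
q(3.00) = 98.00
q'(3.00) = 114.00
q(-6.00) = 1340.00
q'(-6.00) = -876.00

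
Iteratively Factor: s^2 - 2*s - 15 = (s + 3)*(s - 5)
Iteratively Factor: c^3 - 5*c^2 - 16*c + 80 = (c - 5)*(c^2 - 16) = (c - 5)*(c - 4)*(c + 4)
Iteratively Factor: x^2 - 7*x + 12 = (x - 3)*(x - 4)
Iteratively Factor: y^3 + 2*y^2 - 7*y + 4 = (y - 1)*(y^2 + 3*y - 4) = (y - 1)*(y + 4)*(y - 1)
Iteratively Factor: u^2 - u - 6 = (u + 2)*(u - 3)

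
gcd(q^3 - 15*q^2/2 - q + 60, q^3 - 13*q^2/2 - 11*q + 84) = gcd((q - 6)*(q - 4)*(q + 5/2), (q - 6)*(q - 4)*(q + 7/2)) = q^2 - 10*q + 24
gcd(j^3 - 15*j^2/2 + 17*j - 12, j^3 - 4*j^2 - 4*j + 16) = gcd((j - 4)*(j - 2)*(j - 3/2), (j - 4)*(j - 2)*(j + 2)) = j^2 - 6*j + 8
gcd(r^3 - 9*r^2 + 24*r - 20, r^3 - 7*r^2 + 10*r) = r^2 - 7*r + 10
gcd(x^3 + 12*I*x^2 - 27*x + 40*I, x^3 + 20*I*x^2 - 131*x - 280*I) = x^2 + 13*I*x - 40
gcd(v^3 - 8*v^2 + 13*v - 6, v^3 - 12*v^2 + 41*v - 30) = v^2 - 7*v + 6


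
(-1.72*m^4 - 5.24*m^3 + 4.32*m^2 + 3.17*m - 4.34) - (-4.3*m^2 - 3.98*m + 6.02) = -1.72*m^4 - 5.24*m^3 + 8.62*m^2 + 7.15*m - 10.36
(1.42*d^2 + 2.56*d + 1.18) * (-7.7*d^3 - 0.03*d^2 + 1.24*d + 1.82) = -10.934*d^5 - 19.7546*d^4 - 7.402*d^3 + 5.7234*d^2 + 6.1224*d + 2.1476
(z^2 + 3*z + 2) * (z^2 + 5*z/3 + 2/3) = z^4 + 14*z^3/3 + 23*z^2/3 + 16*z/3 + 4/3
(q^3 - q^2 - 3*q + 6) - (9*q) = q^3 - q^2 - 12*q + 6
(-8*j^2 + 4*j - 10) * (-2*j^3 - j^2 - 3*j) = 16*j^5 + 40*j^3 - 2*j^2 + 30*j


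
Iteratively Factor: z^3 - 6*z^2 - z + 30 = (z - 5)*(z^2 - z - 6) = (z - 5)*(z + 2)*(z - 3)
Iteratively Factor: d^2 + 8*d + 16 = (d + 4)*(d + 4)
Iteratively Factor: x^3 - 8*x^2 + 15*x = (x - 3)*(x^2 - 5*x) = x*(x - 3)*(x - 5)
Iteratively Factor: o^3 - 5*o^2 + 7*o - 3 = (o - 1)*(o^2 - 4*o + 3) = (o - 1)^2*(o - 3)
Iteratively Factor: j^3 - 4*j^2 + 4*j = (j - 2)*(j^2 - 2*j) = (j - 2)^2*(j)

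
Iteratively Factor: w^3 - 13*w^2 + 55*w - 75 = (w - 5)*(w^2 - 8*w + 15) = (w - 5)*(w - 3)*(w - 5)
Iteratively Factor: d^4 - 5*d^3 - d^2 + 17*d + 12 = (d - 4)*(d^3 - d^2 - 5*d - 3) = (d - 4)*(d - 3)*(d^2 + 2*d + 1) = (d - 4)*(d - 3)*(d + 1)*(d + 1)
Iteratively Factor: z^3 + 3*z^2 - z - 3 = (z - 1)*(z^2 + 4*z + 3) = (z - 1)*(z + 3)*(z + 1)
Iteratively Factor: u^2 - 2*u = (u)*(u - 2)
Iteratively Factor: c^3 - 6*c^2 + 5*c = (c)*(c^2 - 6*c + 5) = c*(c - 5)*(c - 1)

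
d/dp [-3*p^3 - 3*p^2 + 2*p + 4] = -9*p^2 - 6*p + 2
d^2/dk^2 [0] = 0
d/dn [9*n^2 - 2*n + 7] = 18*n - 2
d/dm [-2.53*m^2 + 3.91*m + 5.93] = 3.91 - 5.06*m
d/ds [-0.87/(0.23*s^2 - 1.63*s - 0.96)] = (0.4002*s - 1.4181)/(-0.23*s^2 + 1.63*s + 0.96)^2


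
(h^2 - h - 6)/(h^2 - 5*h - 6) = (-h^2 + h + 6)/(-h^2 + 5*h + 6)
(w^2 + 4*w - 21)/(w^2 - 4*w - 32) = (-w^2 - 4*w + 21)/(-w^2 + 4*w + 32)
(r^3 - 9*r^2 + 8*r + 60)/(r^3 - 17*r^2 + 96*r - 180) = (r + 2)/(r - 6)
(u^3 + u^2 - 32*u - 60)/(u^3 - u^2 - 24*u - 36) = (u + 5)/(u + 3)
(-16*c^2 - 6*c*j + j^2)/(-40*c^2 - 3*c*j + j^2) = (2*c + j)/(5*c + j)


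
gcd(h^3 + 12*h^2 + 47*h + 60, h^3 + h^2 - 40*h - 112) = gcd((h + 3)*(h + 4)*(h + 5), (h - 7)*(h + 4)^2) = h + 4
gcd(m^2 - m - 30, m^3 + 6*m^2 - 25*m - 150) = m + 5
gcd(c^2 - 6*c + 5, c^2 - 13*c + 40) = c - 5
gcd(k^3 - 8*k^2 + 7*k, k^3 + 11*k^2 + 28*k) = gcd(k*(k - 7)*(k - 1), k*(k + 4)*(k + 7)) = k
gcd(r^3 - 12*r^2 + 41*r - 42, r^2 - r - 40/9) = 1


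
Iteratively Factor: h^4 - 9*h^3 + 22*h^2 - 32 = (h - 4)*(h^3 - 5*h^2 + 2*h + 8) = (h - 4)*(h - 2)*(h^2 - 3*h - 4) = (h - 4)*(h - 2)*(h + 1)*(h - 4)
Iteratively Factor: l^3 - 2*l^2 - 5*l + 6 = (l + 2)*(l^2 - 4*l + 3) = (l - 1)*(l + 2)*(l - 3)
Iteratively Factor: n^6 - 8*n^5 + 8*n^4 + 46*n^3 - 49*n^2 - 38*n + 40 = (n + 2)*(n^5 - 10*n^4 + 28*n^3 - 10*n^2 - 29*n + 20) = (n - 5)*(n + 2)*(n^4 - 5*n^3 + 3*n^2 + 5*n - 4) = (n - 5)*(n - 1)*(n + 2)*(n^3 - 4*n^2 - n + 4) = (n - 5)*(n - 4)*(n - 1)*(n + 2)*(n^2 - 1) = (n - 5)*(n - 4)*(n - 1)^2*(n + 2)*(n + 1)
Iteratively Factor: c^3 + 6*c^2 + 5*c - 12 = (c - 1)*(c^2 + 7*c + 12) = (c - 1)*(c + 4)*(c + 3)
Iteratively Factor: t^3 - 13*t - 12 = (t - 4)*(t^2 + 4*t + 3) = (t - 4)*(t + 1)*(t + 3)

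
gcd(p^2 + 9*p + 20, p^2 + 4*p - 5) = p + 5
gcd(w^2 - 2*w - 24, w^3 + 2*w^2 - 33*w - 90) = w - 6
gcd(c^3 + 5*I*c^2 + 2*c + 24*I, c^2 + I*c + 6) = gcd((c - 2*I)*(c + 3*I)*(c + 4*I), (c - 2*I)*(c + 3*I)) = c^2 + I*c + 6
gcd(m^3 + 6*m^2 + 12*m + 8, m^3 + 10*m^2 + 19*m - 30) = 1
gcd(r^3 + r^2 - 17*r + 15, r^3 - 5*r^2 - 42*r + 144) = r - 3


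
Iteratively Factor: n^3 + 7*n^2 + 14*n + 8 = (n + 1)*(n^2 + 6*n + 8) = (n + 1)*(n + 4)*(n + 2)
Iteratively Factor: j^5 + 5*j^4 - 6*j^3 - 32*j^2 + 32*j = (j + 4)*(j^4 + j^3 - 10*j^2 + 8*j) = (j - 1)*(j + 4)*(j^3 + 2*j^2 - 8*j) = (j - 2)*(j - 1)*(j + 4)*(j^2 + 4*j) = j*(j - 2)*(j - 1)*(j + 4)*(j + 4)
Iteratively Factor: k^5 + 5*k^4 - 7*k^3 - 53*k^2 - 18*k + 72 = (k - 1)*(k^4 + 6*k^3 - k^2 - 54*k - 72) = (k - 1)*(k + 2)*(k^3 + 4*k^2 - 9*k - 36) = (k - 1)*(k + 2)*(k + 3)*(k^2 + k - 12) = (k - 3)*(k - 1)*(k + 2)*(k + 3)*(k + 4)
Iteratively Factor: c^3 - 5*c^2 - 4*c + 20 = (c - 2)*(c^2 - 3*c - 10) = (c - 5)*(c - 2)*(c + 2)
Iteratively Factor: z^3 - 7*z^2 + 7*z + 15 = (z + 1)*(z^2 - 8*z + 15) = (z - 3)*(z + 1)*(z - 5)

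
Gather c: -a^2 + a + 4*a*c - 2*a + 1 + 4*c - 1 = -a^2 - a + c*(4*a + 4)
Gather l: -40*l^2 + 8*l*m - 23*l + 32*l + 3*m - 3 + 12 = -40*l^2 + l*(8*m + 9) + 3*m + 9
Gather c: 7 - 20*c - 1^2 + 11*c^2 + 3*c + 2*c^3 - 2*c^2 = 2*c^3 + 9*c^2 - 17*c + 6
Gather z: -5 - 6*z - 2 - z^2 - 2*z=-z^2 - 8*z - 7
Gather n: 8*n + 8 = 8*n + 8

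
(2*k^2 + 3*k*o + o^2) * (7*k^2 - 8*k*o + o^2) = 14*k^4 + 5*k^3*o - 15*k^2*o^2 - 5*k*o^3 + o^4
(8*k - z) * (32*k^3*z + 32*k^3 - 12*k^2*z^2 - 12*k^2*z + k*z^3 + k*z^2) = 256*k^4*z + 256*k^4 - 128*k^3*z^2 - 128*k^3*z + 20*k^2*z^3 + 20*k^2*z^2 - k*z^4 - k*z^3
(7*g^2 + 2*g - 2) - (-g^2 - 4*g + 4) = 8*g^2 + 6*g - 6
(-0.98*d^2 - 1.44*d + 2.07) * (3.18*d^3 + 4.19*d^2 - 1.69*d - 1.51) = -3.1164*d^5 - 8.6854*d^4 + 2.2052*d^3 + 12.5867*d^2 - 1.3239*d - 3.1257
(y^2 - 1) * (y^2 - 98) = y^4 - 99*y^2 + 98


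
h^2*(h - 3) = h^3 - 3*h^2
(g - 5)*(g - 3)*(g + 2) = g^3 - 6*g^2 - g + 30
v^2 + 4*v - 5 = (v - 1)*(v + 5)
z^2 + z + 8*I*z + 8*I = (z + 1)*(z + 8*I)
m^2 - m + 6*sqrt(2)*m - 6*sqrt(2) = (m - 1)*(m + 6*sqrt(2))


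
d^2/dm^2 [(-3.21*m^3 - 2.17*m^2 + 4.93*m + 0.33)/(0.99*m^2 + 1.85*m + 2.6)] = (3.5527136788005e-15*m^5 + 12.165126*m^3 - 57.186522*m^2 - 202.71015*m - 76.20499)/(0.970299*m^6 + 5.439555*m^5 + 17.809605*m^4 + 34.903025*m^3 + 46.7727*m^2 + 37.518*m + 17.576)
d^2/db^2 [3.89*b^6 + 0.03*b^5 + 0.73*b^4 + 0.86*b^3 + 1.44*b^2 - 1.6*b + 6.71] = 116.7*b^4 + 0.6*b^3 + 8.76*b^2 + 5.16*b + 2.88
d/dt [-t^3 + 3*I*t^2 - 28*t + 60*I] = -3*t^2 + 6*I*t - 28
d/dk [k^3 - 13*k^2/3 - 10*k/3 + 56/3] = 3*k^2 - 26*k/3 - 10/3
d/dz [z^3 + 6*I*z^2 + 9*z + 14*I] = 3*z^2 + 12*I*z + 9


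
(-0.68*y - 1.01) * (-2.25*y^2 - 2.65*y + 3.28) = 1.53*y^3 + 4.0745*y^2 + 0.4461*y - 3.3128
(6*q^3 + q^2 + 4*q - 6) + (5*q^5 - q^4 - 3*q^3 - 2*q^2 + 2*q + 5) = 5*q^5 - q^4 + 3*q^3 - q^2 + 6*q - 1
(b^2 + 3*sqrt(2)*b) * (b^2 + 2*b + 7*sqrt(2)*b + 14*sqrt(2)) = b^4 + 2*b^3 + 10*sqrt(2)*b^3 + 20*sqrt(2)*b^2 + 42*b^2 + 84*b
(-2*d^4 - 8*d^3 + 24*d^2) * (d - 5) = -2*d^5 + 2*d^4 + 64*d^3 - 120*d^2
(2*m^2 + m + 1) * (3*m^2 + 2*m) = 6*m^4 + 7*m^3 + 5*m^2 + 2*m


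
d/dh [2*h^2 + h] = 4*h + 1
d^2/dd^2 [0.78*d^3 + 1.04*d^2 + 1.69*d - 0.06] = 4.68*d + 2.08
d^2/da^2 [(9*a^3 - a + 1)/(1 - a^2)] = 2*(-8*a^3 - 3*a^2 - 24*a - 1)/(a^6 - 3*a^4 + 3*a^2 - 1)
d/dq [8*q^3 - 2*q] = 24*q^2 - 2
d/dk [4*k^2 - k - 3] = 8*k - 1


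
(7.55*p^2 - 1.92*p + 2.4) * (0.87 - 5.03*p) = -37.9765*p^3 + 16.2261*p^2 - 13.7424*p + 2.088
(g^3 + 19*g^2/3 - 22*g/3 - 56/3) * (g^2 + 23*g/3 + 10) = g^5 + 14*g^4 + 461*g^3/9 - 104*g^2/9 - 1948*g/9 - 560/3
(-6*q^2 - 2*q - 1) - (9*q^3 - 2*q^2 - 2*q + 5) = -9*q^3 - 4*q^2 - 6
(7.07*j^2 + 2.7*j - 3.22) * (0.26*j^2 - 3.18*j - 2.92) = 1.8382*j^4 - 21.7806*j^3 - 30.0676*j^2 + 2.3556*j + 9.4024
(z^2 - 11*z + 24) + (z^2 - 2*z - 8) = 2*z^2 - 13*z + 16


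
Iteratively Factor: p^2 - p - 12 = (p - 4)*(p + 3)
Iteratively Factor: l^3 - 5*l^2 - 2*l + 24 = (l - 4)*(l^2 - l - 6) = (l - 4)*(l + 2)*(l - 3)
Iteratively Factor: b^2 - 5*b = (b)*(b - 5)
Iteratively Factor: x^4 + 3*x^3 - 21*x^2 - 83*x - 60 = (x + 3)*(x^3 - 21*x - 20) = (x + 1)*(x + 3)*(x^2 - x - 20) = (x - 5)*(x + 1)*(x + 3)*(x + 4)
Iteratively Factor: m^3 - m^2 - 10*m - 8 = (m + 2)*(m^2 - 3*m - 4) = (m - 4)*(m + 2)*(m + 1)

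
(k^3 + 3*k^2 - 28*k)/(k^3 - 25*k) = (k^2 + 3*k - 28)/(k^2 - 25)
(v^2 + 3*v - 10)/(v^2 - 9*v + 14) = (v + 5)/(v - 7)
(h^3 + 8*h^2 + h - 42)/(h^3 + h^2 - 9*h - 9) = (h^2 + 5*h - 14)/(h^2 - 2*h - 3)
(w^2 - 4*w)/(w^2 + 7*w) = (w - 4)/(w + 7)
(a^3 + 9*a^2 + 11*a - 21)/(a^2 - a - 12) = (a^2 + 6*a - 7)/(a - 4)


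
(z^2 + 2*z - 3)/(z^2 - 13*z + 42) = (z^2 + 2*z - 3)/(z^2 - 13*z + 42)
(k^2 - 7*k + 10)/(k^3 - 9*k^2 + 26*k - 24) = (k - 5)/(k^2 - 7*k + 12)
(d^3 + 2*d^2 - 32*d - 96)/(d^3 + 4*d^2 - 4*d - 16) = (d^2 - 2*d - 24)/(d^2 - 4)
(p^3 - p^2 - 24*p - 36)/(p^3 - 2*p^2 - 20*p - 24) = (p + 3)/(p + 2)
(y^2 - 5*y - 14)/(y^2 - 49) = (y + 2)/(y + 7)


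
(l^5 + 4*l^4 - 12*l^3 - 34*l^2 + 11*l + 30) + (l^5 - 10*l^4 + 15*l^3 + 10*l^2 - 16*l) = 2*l^5 - 6*l^4 + 3*l^3 - 24*l^2 - 5*l + 30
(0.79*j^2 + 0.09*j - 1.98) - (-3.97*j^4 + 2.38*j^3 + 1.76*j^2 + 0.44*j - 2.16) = 3.97*j^4 - 2.38*j^3 - 0.97*j^2 - 0.35*j + 0.18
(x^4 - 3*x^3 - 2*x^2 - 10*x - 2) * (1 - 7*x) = -7*x^5 + 22*x^4 + 11*x^3 + 68*x^2 + 4*x - 2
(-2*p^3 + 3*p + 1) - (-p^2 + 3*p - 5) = -2*p^3 + p^2 + 6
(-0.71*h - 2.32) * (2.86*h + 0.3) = -2.0306*h^2 - 6.8482*h - 0.696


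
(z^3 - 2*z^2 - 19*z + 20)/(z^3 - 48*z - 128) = (z^2 - 6*z + 5)/(z^2 - 4*z - 32)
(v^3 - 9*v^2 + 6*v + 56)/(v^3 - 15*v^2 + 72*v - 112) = (v + 2)/(v - 4)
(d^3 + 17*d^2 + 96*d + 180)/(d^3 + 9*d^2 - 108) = (d + 5)/(d - 3)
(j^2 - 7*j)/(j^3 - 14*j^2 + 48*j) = (j - 7)/(j^2 - 14*j + 48)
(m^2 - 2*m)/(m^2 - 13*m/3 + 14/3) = 3*m/(3*m - 7)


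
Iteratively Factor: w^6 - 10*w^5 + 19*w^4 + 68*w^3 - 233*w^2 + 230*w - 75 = (w + 3)*(w^5 - 13*w^4 + 58*w^3 - 106*w^2 + 85*w - 25) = (w - 1)*(w + 3)*(w^4 - 12*w^3 + 46*w^2 - 60*w + 25) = (w - 1)^2*(w + 3)*(w^3 - 11*w^2 + 35*w - 25) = (w - 5)*(w - 1)^2*(w + 3)*(w^2 - 6*w + 5) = (w - 5)*(w - 1)^3*(w + 3)*(w - 5)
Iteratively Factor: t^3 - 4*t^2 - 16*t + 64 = (t - 4)*(t^2 - 16) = (t - 4)*(t + 4)*(t - 4)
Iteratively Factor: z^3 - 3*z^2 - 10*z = (z + 2)*(z^2 - 5*z) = z*(z + 2)*(z - 5)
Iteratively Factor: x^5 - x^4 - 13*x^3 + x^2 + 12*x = (x - 1)*(x^4 - 13*x^2 - 12*x) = (x - 1)*(x + 3)*(x^3 - 3*x^2 - 4*x) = (x - 4)*(x - 1)*(x + 3)*(x^2 + x) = x*(x - 4)*(x - 1)*(x + 3)*(x + 1)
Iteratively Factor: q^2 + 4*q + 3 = (q + 3)*(q + 1)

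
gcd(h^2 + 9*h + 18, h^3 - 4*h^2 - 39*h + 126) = h + 6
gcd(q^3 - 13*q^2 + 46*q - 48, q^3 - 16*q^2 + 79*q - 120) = q^2 - 11*q + 24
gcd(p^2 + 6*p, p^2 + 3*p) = p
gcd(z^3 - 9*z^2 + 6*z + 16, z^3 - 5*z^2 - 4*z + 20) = z - 2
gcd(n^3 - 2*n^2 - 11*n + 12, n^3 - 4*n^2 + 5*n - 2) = n - 1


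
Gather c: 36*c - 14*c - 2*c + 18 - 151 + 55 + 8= 20*c - 70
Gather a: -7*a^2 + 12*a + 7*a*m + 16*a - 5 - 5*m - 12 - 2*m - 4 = -7*a^2 + a*(7*m + 28) - 7*m - 21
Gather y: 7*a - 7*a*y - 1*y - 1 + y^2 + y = -7*a*y + 7*a + y^2 - 1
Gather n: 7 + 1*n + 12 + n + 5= 2*n + 24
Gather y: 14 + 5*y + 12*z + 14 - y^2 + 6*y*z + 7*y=-y^2 + y*(6*z + 12) + 12*z + 28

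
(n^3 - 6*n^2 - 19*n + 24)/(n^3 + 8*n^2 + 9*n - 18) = (n - 8)/(n + 6)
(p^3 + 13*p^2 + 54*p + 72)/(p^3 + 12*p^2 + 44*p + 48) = (p + 3)/(p + 2)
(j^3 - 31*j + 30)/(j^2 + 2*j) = (j^3 - 31*j + 30)/(j*(j + 2))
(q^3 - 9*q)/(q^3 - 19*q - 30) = q*(q - 3)/(q^2 - 3*q - 10)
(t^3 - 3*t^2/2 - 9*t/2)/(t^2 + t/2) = (2*t^2 - 3*t - 9)/(2*t + 1)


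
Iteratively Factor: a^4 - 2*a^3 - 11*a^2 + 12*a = (a + 3)*(a^3 - 5*a^2 + 4*a) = (a - 1)*(a + 3)*(a^2 - 4*a) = (a - 4)*(a - 1)*(a + 3)*(a)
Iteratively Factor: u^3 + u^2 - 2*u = (u + 2)*(u^2 - u) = u*(u + 2)*(u - 1)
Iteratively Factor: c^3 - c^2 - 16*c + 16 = (c - 1)*(c^2 - 16) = (c - 4)*(c - 1)*(c + 4)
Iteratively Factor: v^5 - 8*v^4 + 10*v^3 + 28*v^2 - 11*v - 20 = (v + 1)*(v^4 - 9*v^3 + 19*v^2 + 9*v - 20) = (v - 5)*(v + 1)*(v^3 - 4*v^2 - v + 4) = (v - 5)*(v - 1)*(v + 1)*(v^2 - 3*v - 4) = (v - 5)*(v - 4)*(v - 1)*(v + 1)*(v + 1)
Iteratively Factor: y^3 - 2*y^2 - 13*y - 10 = (y - 5)*(y^2 + 3*y + 2) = (y - 5)*(y + 1)*(y + 2)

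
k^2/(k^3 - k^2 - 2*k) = k/(k^2 - k - 2)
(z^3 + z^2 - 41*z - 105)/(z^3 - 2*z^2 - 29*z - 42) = (z + 5)/(z + 2)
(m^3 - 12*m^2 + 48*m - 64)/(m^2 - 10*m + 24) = (m^2 - 8*m + 16)/(m - 6)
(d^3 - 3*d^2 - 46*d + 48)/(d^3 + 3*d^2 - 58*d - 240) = (d - 1)/(d + 5)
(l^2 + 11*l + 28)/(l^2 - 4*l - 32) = (l + 7)/(l - 8)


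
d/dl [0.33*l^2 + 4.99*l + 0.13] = 0.66*l + 4.99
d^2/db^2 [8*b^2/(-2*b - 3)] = -144/(8*b^3 + 36*b^2 + 54*b + 27)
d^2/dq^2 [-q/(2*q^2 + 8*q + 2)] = (-4*q*(q + 2)^2 + (3*q + 4)*(q^2 + 4*q + 1))/(q^2 + 4*q + 1)^3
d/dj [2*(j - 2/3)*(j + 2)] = 4*j + 8/3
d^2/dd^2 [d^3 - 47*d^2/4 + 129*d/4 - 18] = 6*d - 47/2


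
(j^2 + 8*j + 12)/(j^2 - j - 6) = (j + 6)/(j - 3)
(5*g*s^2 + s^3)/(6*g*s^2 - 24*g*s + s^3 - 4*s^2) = s*(5*g + s)/(6*g*s - 24*g + s^2 - 4*s)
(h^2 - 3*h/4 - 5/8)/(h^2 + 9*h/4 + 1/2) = (8*h^2 - 6*h - 5)/(2*(4*h^2 + 9*h + 2))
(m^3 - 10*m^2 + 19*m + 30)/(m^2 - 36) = (m^2 - 4*m - 5)/(m + 6)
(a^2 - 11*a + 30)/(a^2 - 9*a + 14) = (a^2 - 11*a + 30)/(a^2 - 9*a + 14)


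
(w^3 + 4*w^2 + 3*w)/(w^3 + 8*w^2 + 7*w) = (w + 3)/(w + 7)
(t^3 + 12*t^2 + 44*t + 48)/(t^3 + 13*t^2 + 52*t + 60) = (t + 4)/(t + 5)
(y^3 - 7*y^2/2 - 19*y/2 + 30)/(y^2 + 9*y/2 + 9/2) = (2*y^2 - 13*y + 20)/(2*y + 3)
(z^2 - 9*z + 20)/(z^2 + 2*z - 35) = (z - 4)/(z + 7)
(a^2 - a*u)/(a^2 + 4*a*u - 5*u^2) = a/(a + 5*u)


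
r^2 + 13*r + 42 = (r + 6)*(r + 7)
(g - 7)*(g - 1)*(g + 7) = g^3 - g^2 - 49*g + 49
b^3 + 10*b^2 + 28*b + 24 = (b + 2)^2*(b + 6)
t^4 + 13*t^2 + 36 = (t - 3*I)*(t - 2*I)*(t + 2*I)*(t + 3*I)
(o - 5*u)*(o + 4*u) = o^2 - o*u - 20*u^2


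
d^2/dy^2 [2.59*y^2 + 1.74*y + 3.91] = 5.18000000000000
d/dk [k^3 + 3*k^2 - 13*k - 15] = 3*k^2 + 6*k - 13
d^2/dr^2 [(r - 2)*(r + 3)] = 2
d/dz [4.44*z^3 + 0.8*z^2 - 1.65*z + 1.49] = 13.32*z^2 + 1.6*z - 1.65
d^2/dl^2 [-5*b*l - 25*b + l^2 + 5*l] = 2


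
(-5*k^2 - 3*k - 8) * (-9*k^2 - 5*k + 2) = 45*k^4 + 52*k^3 + 77*k^2 + 34*k - 16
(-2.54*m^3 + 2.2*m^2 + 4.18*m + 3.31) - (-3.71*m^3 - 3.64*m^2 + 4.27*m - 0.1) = 1.17*m^3 + 5.84*m^2 - 0.0899999999999999*m + 3.41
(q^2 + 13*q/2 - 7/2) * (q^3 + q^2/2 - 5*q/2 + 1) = q^5 + 7*q^4 - 11*q^3/4 - 17*q^2 + 61*q/4 - 7/2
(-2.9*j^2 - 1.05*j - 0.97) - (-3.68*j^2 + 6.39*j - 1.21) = 0.78*j^2 - 7.44*j + 0.24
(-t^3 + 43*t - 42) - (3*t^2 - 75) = -t^3 - 3*t^2 + 43*t + 33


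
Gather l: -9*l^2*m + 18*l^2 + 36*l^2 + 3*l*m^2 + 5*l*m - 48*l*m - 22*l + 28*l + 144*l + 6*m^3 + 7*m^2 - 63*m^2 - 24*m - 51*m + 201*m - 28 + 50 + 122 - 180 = l^2*(54 - 9*m) + l*(3*m^2 - 43*m + 150) + 6*m^3 - 56*m^2 + 126*m - 36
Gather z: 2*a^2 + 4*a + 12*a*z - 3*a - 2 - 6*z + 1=2*a^2 + a + z*(12*a - 6) - 1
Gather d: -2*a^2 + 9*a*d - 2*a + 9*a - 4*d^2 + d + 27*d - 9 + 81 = -2*a^2 + 7*a - 4*d^2 + d*(9*a + 28) + 72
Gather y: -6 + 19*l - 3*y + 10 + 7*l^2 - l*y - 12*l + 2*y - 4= 7*l^2 + 7*l + y*(-l - 1)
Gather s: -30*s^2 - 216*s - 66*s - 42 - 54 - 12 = -30*s^2 - 282*s - 108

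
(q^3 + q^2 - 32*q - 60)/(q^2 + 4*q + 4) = (q^2 - q - 30)/(q + 2)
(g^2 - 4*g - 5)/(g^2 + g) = (g - 5)/g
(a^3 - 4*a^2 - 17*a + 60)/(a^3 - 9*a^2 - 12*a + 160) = (a - 3)/(a - 8)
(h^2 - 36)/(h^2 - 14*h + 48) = (h + 6)/(h - 8)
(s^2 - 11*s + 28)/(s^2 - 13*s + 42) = (s - 4)/(s - 6)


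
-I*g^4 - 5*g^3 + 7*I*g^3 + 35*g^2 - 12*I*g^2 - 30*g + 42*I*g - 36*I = (g - 6)*(g - 1)*(g - 6*I)*(-I*g + 1)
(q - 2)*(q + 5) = q^2 + 3*q - 10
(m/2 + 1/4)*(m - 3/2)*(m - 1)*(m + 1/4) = m^4/2 - 7*m^3/8 - m^2/8 + 13*m/32 + 3/32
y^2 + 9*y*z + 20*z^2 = (y + 4*z)*(y + 5*z)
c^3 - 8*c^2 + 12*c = c*(c - 6)*(c - 2)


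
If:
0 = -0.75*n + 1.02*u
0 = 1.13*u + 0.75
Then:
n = -0.90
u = -0.66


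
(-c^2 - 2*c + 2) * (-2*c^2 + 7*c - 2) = 2*c^4 - 3*c^3 - 16*c^2 + 18*c - 4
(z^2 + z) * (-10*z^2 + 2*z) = -10*z^4 - 8*z^3 + 2*z^2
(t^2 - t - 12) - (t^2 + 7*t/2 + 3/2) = -9*t/2 - 27/2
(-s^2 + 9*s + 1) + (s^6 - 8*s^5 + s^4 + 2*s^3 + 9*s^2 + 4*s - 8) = s^6 - 8*s^5 + s^4 + 2*s^3 + 8*s^2 + 13*s - 7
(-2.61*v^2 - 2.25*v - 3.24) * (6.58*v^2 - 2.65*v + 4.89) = -17.1738*v^4 - 7.8885*v^3 - 28.1196*v^2 - 2.4165*v - 15.8436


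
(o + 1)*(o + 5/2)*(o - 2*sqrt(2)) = o^3 - 2*sqrt(2)*o^2 + 7*o^2/2 - 7*sqrt(2)*o + 5*o/2 - 5*sqrt(2)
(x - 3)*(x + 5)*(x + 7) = x^3 + 9*x^2 - x - 105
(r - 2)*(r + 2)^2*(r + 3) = r^4 + 5*r^3 + 2*r^2 - 20*r - 24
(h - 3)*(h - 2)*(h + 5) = h^3 - 19*h + 30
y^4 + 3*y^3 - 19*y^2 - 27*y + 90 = (y - 3)*(y - 2)*(y + 3)*(y + 5)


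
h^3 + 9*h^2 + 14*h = h*(h + 2)*(h + 7)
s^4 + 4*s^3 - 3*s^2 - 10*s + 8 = (s - 1)^2*(s + 2)*(s + 4)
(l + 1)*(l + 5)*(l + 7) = l^3 + 13*l^2 + 47*l + 35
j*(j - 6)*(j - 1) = j^3 - 7*j^2 + 6*j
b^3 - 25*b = b*(b - 5)*(b + 5)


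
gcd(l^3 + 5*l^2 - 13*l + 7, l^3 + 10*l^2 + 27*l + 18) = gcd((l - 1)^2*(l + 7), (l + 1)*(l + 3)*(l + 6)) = 1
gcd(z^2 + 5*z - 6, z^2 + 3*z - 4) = z - 1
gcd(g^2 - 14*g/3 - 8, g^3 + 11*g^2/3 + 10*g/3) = 1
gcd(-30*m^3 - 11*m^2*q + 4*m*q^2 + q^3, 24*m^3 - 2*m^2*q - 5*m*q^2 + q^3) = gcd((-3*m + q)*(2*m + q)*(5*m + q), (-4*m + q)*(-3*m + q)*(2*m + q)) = -6*m^2 - m*q + q^2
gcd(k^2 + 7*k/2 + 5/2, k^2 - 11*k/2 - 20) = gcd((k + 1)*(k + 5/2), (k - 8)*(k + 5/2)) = k + 5/2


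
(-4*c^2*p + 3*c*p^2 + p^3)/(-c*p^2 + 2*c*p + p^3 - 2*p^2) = (4*c + p)/(p - 2)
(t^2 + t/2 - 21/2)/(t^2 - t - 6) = (t + 7/2)/(t + 2)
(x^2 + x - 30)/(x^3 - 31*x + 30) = 1/(x - 1)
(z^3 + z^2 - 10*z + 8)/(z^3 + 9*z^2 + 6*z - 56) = (z - 1)/(z + 7)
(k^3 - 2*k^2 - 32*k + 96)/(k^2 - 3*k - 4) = (k^2 + 2*k - 24)/(k + 1)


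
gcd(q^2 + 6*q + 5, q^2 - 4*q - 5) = q + 1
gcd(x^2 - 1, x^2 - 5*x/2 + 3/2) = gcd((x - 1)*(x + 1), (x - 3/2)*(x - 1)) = x - 1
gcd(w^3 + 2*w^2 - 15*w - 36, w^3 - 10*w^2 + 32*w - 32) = w - 4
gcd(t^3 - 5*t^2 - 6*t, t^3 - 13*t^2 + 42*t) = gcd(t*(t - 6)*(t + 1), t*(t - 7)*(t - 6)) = t^2 - 6*t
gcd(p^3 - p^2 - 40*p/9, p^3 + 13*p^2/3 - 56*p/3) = p^2 - 8*p/3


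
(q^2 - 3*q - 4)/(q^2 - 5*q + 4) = (q + 1)/(q - 1)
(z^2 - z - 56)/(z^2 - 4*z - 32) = (z + 7)/(z + 4)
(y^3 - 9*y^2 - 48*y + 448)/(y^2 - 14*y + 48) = (y^2 - y - 56)/(y - 6)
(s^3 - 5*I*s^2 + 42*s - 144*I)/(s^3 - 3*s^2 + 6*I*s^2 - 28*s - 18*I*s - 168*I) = (s^2 - 11*I*s - 24)/(s^2 - 3*s - 28)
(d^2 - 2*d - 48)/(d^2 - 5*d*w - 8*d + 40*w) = (-d - 6)/(-d + 5*w)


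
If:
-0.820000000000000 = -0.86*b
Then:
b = 0.95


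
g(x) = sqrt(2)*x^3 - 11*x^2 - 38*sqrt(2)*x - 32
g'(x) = 3*sqrt(2)*x^2 - 22*x - 38*sqrt(2)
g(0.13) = -39.17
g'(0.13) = -56.53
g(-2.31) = 16.01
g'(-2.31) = 19.72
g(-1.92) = 20.62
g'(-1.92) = 4.14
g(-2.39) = 14.30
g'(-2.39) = 23.07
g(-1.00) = 9.33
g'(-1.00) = -27.50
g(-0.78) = 2.55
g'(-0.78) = -34.00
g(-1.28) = 15.80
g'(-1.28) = -18.63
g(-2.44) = 13.09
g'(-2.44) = 25.20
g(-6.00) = -411.03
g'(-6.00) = 230.99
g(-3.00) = -7.96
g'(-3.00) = 50.44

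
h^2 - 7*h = h*(h - 7)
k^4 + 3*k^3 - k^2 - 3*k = k*(k - 1)*(k + 1)*(k + 3)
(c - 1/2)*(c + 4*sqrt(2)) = c^2 - c/2 + 4*sqrt(2)*c - 2*sqrt(2)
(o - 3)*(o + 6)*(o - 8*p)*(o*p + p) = o^4*p - 8*o^3*p^2 + 4*o^3*p - 32*o^2*p^2 - 15*o^2*p + 120*o*p^2 - 18*o*p + 144*p^2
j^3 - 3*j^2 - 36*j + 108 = (j - 6)*(j - 3)*(j + 6)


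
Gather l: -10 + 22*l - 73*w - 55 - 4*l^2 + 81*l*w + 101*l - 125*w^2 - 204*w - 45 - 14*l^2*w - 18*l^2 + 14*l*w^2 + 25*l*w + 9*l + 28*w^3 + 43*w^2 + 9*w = l^2*(-14*w - 22) + l*(14*w^2 + 106*w + 132) + 28*w^3 - 82*w^2 - 268*w - 110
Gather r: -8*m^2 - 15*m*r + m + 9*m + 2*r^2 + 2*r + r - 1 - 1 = -8*m^2 + 10*m + 2*r^2 + r*(3 - 15*m) - 2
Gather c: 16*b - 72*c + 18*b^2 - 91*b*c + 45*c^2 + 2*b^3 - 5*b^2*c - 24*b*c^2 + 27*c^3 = 2*b^3 + 18*b^2 + 16*b + 27*c^3 + c^2*(45 - 24*b) + c*(-5*b^2 - 91*b - 72)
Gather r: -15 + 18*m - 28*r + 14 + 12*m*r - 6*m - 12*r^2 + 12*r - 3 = 12*m - 12*r^2 + r*(12*m - 16) - 4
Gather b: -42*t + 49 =49 - 42*t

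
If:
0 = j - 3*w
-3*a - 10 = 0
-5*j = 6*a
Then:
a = -10/3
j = 4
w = 4/3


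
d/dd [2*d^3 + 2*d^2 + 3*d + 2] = 6*d^2 + 4*d + 3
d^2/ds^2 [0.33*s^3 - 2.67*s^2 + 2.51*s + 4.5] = 1.98*s - 5.34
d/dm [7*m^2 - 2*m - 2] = 14*m - 2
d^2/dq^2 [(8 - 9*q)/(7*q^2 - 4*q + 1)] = 2*(-4*(7*q - 2)^2*(9*q - 8) + (189*q - 92)*(7*q^2 - 4*q + 1))/(7*q^2 - 4*q + 1)^3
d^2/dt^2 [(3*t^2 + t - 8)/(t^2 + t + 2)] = 4*(-t^3 - 21*t^2 - 15*t + 9)/(t^6 + 3*t^5 + 9*t^4 + 13*t^3 + 18*t^2 + 12*t + 8)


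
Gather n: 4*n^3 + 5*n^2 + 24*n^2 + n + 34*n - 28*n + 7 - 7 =4*n^3 + 29*n^2 + 7*n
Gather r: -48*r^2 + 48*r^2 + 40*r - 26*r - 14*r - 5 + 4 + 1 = 0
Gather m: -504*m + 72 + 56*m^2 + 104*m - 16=56*m^2 - 400*m + 56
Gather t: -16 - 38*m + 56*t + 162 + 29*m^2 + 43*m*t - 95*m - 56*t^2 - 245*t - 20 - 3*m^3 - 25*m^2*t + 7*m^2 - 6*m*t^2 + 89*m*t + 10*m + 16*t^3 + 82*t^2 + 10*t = -3*m^3 + 36*m^2 - 123*m + 16*t^3 + t^2*(26 - 6*m) + t*(-25*m^2 + 132*m - 179) + 126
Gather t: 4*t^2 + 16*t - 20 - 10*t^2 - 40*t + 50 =-6*t^2 - 24*t + 30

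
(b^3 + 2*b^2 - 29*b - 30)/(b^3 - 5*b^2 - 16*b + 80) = (b^2 + 7*b + 6)/(b^2 - 16)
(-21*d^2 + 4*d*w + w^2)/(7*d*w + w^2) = (-3*d + w)/w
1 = 1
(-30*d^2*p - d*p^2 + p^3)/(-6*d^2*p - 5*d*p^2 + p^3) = (5*d + p)/(d + p)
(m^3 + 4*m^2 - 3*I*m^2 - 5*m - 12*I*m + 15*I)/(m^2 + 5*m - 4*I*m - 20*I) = (m^2 - m*(1 + 3*I) + 3*I)/(m - 4*I)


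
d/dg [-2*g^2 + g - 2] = 1 - 4*g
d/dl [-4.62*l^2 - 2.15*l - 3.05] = -9.24*l - 2.15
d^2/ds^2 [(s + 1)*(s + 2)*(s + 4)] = 6*s + 14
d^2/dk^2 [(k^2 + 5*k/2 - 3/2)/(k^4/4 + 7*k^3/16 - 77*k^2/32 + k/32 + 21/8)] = 32*(384*k^8 + 2592*k^7 + 4184*k^6 - 11436*k^5 - 19398*k^4 + 5489*k^3 - 37863*k^2 + 108297*k - 5715)/(512*k^12 + 2688*k^11 - 10080*k^10 - 48808*k^9 + 113820*k^8 + 302358*k^7 - 724049*k^6 - 521451*k^5 + 1670277*k^4 + 257545*k^3 - 1629684*k^2 + 21168*k + 592704)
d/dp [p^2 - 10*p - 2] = 2*p - 10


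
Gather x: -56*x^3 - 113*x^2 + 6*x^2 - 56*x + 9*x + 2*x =-56*x^3 - 107*x^2 - 45*x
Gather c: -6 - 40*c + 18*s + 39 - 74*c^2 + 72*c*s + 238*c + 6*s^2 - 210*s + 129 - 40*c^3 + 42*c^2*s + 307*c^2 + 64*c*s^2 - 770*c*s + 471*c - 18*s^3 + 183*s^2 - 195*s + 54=-40*c^3 + c^2*(42*s + 233) + c*(64*s^2 - 698*s + 669) - 18*s^3 + 189*s^2 - 387*s + 216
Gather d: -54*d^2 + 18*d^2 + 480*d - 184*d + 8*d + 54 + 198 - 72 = -36*d^2 + 304*d + 180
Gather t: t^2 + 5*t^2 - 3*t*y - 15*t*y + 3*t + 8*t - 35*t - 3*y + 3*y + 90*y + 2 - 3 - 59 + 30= 6*t^2 + t*(-18*y - 24) + 90*y - 30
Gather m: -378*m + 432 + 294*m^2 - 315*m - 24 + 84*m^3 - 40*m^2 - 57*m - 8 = 84*m^3 + 254*m^2 - 750*m + 400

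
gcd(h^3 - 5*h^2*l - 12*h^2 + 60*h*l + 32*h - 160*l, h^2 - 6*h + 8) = h - 4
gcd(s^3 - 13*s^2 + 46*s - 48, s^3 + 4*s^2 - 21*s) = s - 3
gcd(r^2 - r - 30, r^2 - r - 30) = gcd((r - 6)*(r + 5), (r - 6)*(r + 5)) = r^2 - r - 30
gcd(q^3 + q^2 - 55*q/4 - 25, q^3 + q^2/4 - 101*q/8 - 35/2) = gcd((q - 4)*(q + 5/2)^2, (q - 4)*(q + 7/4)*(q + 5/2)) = q^2 - 3*q/2 - 10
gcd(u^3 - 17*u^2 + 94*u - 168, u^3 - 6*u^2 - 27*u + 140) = u^2 - 11*u + 28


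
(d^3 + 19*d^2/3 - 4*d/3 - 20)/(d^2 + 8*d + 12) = d - 5/3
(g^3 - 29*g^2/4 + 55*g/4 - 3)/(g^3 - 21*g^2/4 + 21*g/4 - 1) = (g - 3)/(g - 1)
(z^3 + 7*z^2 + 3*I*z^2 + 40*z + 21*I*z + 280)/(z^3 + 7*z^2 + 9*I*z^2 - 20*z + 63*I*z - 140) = (z^2 + 3*I*z + 40)/(z^2 + 9*I*z - 20)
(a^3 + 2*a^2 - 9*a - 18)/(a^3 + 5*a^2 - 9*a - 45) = (a + 2)/(a + 5)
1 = 1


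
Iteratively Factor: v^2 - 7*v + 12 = (v - 3)*(v - 4)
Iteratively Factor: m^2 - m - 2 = (m + 1)*(m - 2)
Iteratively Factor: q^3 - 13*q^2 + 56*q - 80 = (q - 4)*(q^2 - 9*q + 20) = (q - 5)*(q - 4)*(q - 4)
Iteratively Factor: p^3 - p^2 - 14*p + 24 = (p + 4)*(p^2 - 5*p + 6) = (p - 3)*(p + 4)*(p - 2)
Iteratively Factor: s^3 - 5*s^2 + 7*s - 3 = (s - 3)*(s^2 - 2*s + 1) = (s - 3)*(s - 1)*(s - 1)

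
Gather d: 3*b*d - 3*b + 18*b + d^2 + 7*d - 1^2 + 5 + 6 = 15*b + d^2 + d*(3*b + 7) + 10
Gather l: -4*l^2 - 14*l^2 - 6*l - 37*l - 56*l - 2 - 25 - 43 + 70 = -18*l^2 - 99*l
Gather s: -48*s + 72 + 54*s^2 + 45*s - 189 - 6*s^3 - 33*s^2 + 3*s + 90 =-6*s^3 + 21*s^2 - 27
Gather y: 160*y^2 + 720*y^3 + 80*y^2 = 720*y^3 + 240*y^2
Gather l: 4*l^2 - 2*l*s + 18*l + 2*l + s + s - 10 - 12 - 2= 4*l^2 + l*(20 - 2*s) + 2*s - 24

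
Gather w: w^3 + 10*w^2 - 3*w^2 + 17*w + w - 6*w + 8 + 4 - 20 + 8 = w^3 + 7*w^2 + 12*w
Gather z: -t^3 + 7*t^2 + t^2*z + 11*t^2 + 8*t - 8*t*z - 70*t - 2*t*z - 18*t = -t^3 + 18*t^2 - 80*t + z*(t^2 - 10*t)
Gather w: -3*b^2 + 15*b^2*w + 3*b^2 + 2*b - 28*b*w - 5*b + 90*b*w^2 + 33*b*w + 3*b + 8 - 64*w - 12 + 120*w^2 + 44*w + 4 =w^2*(90*b + 120) + w*(15*b^2 + 5*b - 20)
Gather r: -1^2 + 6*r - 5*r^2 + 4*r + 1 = -5*r^2 + 10*r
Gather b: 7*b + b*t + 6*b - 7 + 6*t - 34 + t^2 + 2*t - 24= b*(t + 13) + t^2 + 8*t - 65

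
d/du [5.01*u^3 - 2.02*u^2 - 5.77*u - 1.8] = 15.03*u^2 - 4.04*u - 5.77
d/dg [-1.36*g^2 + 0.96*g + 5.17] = 0.96 - 2.72*g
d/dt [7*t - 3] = 7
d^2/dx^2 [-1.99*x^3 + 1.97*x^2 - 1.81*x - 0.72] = 3.94 - 11.94*x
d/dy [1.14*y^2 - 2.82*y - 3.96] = 2.28*y - 2.82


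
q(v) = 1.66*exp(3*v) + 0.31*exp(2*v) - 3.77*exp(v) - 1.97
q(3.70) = 110196.82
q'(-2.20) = -0.40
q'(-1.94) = -0.51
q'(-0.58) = -1.04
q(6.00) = 109044479.86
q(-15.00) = -1.97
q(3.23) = 26918.54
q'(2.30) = 4965.61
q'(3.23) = 80754.03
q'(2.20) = 3677.25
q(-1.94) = -2.50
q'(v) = 4.98*exp(3*v) + 0.62*exp(2*v) - 3.77*exp(v)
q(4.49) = 1177169.96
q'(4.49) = 3529725.56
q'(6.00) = 327086033.35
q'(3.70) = 330394.20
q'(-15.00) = 0.00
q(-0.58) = -3.69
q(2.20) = 1209.51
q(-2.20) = -2.38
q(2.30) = 1638.44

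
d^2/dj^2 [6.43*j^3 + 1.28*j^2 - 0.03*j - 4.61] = 38.58*j + 2.56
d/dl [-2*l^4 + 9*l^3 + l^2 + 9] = l*(-8*l^2 + 27*l + 2)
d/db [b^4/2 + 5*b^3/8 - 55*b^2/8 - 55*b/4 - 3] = 2*b^3 + 15*b^2/8 - 55*b/4 - 55/4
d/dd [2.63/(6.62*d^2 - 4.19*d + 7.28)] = (11.0197 - 34.8212*d)/(6.62*d^2 - 4.19*d + 7.28)^2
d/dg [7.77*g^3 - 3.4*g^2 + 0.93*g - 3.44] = 23.31*g^2 - 6.8*g + 0.93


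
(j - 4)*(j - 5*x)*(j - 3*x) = j^3 - 8*j^2*x - 4*j^2 + 15*j*x^2 + 32*j*x - 60*x^2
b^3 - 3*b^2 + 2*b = b*(b - 2)*(b - 1)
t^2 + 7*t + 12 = (t + 3)*(t + 4)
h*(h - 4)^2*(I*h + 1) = I*h^4 + h^3 - 8*I*h^3 - 8*h^2 + 16*I*h^2 + 16*h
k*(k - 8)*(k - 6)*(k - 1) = k^4 - 15*k^3 + 62*k^2 - 48*k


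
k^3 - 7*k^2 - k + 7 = (k - 7)*(k - 1)*(k + 1)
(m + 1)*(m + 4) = m^2 + 5*m + 4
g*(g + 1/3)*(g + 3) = g^3 + 10*g^2/3 + g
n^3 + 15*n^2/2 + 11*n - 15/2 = (n - 1/2)*(n + 3)*(n + 5)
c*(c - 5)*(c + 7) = c^3 + 2*c^2 - 35*c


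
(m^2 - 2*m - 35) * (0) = 0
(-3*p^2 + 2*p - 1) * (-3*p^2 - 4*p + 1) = 9*p^4 + 6*p^3 - 8*p^2 + 6*p - 1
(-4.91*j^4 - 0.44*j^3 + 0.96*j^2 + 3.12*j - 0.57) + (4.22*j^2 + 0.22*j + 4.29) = -4.91*j^4 - 0.44*j^3 + 5.18*j^2 + 3.34*j + 3.72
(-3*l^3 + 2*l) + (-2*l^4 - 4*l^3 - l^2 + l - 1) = -2*l^4 - 7*l^3 - l^2 + 3*l - 1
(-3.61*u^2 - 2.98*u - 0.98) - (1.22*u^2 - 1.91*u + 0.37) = -4.83*u^2 - 1.07*u - 1.35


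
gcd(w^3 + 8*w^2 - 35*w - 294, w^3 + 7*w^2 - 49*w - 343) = w^2 + 14*w + 49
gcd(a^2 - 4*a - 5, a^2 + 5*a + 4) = a + 1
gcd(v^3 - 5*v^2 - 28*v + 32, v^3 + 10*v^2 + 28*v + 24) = 1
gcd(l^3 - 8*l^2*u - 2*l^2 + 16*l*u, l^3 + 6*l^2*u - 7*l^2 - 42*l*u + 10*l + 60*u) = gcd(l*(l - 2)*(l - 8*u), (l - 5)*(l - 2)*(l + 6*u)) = l - 2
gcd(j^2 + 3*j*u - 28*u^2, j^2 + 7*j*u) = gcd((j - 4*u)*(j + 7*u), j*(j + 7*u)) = j + 7*u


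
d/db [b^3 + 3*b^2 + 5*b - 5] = 3*b^2 + 6*b + 5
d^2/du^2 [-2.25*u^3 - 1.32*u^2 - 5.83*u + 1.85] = -13.5*u - 2.64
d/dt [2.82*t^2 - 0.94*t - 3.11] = 5.64*t - 0.94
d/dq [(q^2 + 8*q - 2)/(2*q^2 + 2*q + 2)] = (-7*q^2 + 6*q + 10)/(2*(q^4 + 2*q^3 + 3*q^2 + 2*q + 1))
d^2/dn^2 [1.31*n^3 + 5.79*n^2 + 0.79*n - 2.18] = 7.86*n + 11.58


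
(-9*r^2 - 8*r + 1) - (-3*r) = -9*r^2 - 5*r + 1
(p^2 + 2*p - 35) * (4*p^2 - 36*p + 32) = 4*p^4 - 28*p^3 - 180*p^2 + 1324*p - 1120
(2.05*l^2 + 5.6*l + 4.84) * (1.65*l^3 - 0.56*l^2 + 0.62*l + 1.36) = 3.3825*l^5 + 8.092*l^4 + 6.121*l^3 + 3.5496*l^2 + 10.6168*l + 6.5824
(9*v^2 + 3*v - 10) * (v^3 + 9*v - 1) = 9*v^5 + 3*v^4 + 71*v^3 + 18*v^2 - 93*v + 10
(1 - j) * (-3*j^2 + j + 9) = 3*j^3 - 4*j^2 - 8*j + 9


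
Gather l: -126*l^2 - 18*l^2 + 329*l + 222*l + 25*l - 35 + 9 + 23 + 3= -144*l^2 + 576*l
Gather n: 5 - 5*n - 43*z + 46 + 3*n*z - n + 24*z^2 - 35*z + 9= n*(3*z - 6) + 24*z^2 - 78*z + 60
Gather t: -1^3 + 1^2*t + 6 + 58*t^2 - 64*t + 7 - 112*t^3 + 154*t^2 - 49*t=-112*t^3 + 212*t^2 - 112*t + 12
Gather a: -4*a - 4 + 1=-4*a - 3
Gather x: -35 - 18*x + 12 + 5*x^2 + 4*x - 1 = 5*x^2 - 14*x - 24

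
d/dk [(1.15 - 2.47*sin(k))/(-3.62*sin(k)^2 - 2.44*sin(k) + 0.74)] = (-8.9414*sin(k)^2 + 8.326*sin(k) + 0.9782)*cos(k)/(13.1044*sin(k)^4 + 17.6656*sin(k)^3 + 0.596*sin(k)^2 - 3.6112*sin(k) + 0.5476)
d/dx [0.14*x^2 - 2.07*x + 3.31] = 0.28*x - 2.07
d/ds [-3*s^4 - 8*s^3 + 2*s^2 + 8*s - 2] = -12*s^3 - 24*s^2 + 4*s + 8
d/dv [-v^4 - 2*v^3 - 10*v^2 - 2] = 2*v*(-2*v^2 - 3*v - 10)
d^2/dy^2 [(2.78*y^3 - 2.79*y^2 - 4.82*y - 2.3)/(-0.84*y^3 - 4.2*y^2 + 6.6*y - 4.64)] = (23.552928*y^6 - 72.067968*y^5 + 344.334816*y^4 + 221.921184*y^3 + 126.066816*y^2 - 1359.029568*y + 526.081728)/(0.592704*y^9 + 8.89056*y^8 + 30.48192*y^7 - 55.798848*y^6 - 141.28128*y^5 + 640.05984*y^4 - 1004.966208*y^3 + 877.62816*y^2 - 426.28608*y + 99.897344)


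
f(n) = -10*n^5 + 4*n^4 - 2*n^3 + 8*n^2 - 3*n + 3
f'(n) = -50*n^4 + 16*n^3 - 6*n^2 + 16*n - 3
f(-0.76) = 14.65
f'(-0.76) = -42.33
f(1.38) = -26.70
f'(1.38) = -131.63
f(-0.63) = 10.19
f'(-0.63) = -27.34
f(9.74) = -841702.37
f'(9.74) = -435625.28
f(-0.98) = 28.23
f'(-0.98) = -85.62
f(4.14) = -11001.06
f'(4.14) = -13592.56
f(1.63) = -76.12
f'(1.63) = -276.53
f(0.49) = 3.16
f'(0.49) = 2.40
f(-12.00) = 2575911.00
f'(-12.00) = -1065507.00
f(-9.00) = 618870.00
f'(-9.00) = -340347.00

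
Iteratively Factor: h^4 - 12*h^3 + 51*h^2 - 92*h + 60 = (h - 2)*(h^3 - 10*h^2 + 31*h - 30) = (h - 2)^2*(h^2 - 8*h + 15) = (h - 5)*(h - 2)^2*(h - 3)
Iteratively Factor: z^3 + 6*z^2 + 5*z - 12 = (z + 3)*(z^2 + 3*z - 4) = (z + 3)*(z + 4)*(z - 1)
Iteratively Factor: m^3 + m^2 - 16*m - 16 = (m + 1)*(m^2 - 16) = (m + 1)*(m + 4)*(m - 4)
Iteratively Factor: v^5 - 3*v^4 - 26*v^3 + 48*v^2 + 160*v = (v - 5)*(v^4 + 2*v^3 - 16*v^2 - 32*v) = (v - 5)*(v - 4)*(v^3 + 6*v^2 + 8*v) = v*(v - 5)*(v - 4)*(v^2 + 6*v + 8) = v*(v - 5)*(v - 4)*(v + 2)*(v + 4)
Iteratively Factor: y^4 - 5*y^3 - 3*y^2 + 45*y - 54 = (y - 2)*(y^3 - 3*y^2 - 9*y + 27) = (y - 3)*(y - 2)*(y^2 - 9) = (y - 3)*(y - 2)*(y + 3)*(y - 3)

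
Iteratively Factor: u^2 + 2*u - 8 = (u - 2)*(u + 4)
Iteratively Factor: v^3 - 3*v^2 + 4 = (v + 1)*(v^2 - 4*v + 4) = (v - 2)*(v + 1)*(v - 2)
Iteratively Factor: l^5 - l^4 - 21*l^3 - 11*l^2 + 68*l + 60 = (l + 3)*(l^4 - 4*l^3 - 9*l^2 + 16*l + 20) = (l + 2)*(l + 3)*(l^3 - 6*l^2 + 3*l + 10) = (l - 5)*(l + 2)*(l + 3)*(l^2 - l - 2) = (l - 5)*(l + 1)*(l + 2)*(l + 3)*(l - 2)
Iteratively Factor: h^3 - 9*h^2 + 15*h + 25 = (h - 5)*(h^2 - 4*h - 5) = (h - 5)^2*(h + 1)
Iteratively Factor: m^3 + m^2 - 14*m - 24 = (m + 3)*(m^2 - 2*m - 8) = (m + 2)*(m + 3)*(m - 4)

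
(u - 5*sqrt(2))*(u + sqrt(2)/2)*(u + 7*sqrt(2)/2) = u^3 - sqrt(2)*u^2 - 73*u/2 - 35*sqrt(2)/2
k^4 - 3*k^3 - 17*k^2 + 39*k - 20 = (k - 5)*(k - 1)^2*(k + 4)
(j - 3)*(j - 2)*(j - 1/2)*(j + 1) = j^4 - 9*j^3/2 + 3*j^2 + 11*j/2 - 3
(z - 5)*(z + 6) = z^2 + z - 30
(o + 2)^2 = o^2 + 4*o + 4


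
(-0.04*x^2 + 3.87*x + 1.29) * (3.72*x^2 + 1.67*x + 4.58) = -0.1488*x^4 + 14.3296*x^3 + 11.0785*x^2 + 19.8789*x + 5.9082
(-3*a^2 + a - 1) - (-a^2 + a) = -2*a^2 - 1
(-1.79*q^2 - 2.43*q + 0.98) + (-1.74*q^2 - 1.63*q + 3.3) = -3.53*q^2 - 4.06*q + 4.28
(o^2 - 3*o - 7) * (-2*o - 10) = -2*o^3 - 4*o^2 + 44*o + 70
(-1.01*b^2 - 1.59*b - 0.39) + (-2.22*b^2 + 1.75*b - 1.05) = -3.23*b^2 + 0.16*b - 1.44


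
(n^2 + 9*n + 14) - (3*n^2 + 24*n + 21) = -2*n^2 - 15*n - 7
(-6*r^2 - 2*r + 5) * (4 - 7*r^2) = 42*r^4 + 14*r^3 - 59*r^2 - 8*r + 20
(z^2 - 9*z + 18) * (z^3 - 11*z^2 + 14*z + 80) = z^5 - 20*z^4 + 131*z^3 - 244*z^2 - 468*z + 1440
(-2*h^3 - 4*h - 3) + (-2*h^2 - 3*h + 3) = -2*h^3 - 2*h^2 - 7*h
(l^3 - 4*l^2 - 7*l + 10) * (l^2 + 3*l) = l^5 - l^4 - 19*l^3 - 11*l^2 + 30*l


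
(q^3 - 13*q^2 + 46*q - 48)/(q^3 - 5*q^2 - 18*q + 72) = (q^2 - 10*q + 16)/(q^2 - 2*q - 24)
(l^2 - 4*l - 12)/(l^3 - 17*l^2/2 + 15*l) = 2*(l + 2)/(l*(2*l - 5))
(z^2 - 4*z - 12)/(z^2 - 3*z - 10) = (z - 6)/(z - 5)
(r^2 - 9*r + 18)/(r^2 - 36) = (r - 3)/(r + 6)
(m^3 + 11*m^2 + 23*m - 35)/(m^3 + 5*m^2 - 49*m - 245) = (m - 1)/(m - 7)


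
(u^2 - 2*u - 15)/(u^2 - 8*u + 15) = (u + 3)/(u - 3)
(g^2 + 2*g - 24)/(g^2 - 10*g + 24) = (g + 6)/(g - 6)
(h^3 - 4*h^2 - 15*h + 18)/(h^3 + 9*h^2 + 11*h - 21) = (h - 6)/(h + 7)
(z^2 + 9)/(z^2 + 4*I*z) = (z^2 + 9)/(z*(z + 4*I))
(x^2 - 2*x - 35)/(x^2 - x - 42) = (x + 5)/(x + 6)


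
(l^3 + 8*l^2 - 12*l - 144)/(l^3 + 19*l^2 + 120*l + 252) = (l - 4)/(l + 7)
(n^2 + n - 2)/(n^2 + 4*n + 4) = (n - 1)/(n + 2)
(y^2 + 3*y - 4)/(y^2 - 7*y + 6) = (y + 4)/(y - 6)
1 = 1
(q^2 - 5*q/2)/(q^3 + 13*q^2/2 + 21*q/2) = (2*q - 5)/(2*q^2 + 13*q + 21)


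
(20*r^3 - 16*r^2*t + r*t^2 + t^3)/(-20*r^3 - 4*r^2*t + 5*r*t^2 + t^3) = (-2*r + t)/(2*r + t)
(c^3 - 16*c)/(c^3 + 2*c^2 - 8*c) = (c - 4)/(c - 2)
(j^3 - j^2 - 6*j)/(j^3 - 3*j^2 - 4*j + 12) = j/(j - 2)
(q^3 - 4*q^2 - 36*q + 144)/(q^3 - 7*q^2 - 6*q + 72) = (q + 6)/(q + 3)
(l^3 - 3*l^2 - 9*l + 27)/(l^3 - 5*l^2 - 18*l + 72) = (l^2 - 9)/(l^2 - 2*l - 24)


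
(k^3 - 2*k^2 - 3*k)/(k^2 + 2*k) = (k^2 - 2*k - 3)/(k + 2)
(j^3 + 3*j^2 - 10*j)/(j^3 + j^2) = (j^2 + 3*j - 10)/(j*(j + 1))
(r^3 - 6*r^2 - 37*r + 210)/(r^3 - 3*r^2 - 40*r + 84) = (r - 5)/(r - 2)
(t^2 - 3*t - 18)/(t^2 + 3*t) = (t - 6)/t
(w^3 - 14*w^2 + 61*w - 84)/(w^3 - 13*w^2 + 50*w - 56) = (w - 3)/(w - 2)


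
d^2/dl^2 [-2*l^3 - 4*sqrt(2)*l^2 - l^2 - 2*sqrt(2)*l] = -12*l - 8*sqrt(2) - 2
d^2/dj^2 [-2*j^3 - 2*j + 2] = -12*j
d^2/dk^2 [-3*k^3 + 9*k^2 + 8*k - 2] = 18 - 18*k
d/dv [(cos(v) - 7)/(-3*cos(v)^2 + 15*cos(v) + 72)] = (sin(v)^2 + 14*cos(v) - 60)*sin(v)/(3*(sin(v)^2 + 5*cos(v) + 23)^2)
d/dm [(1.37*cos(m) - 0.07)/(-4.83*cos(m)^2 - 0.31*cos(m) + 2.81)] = (-6.6171*cos(m)^2 + 0.6762*cos(m) - 3.828)*sin(m)/(23.3289*cos(m)^4 + 2.9946*cos(m)^3 - 27.0485*cos(m)^2 - 1.7422*cos(m) + 7.8961)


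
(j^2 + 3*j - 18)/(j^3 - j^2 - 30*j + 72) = 1/(j - 4)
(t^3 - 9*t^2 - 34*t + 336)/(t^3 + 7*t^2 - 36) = (t^2 - 15*t + 56)/(t^2 + t - 6)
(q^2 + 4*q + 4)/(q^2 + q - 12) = (q^2 + 4*q + 4)/(q^2 + q - 12)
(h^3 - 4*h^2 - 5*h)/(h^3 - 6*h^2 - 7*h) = (h - 5)/(h - 7)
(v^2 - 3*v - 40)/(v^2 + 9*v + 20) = (v - 8)/(v + 4)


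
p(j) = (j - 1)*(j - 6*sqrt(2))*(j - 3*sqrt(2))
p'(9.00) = 44.63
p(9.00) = 19.59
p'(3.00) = -6.64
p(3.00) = 13.63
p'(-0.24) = 55.49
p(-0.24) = -48.50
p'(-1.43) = 94.12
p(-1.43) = -136.68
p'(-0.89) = 75.54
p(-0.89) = -90.95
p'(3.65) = -11.52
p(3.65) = 7.59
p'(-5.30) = 278.51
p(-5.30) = -828.75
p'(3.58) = -11.11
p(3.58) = 8.39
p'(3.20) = -8.41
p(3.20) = 12.12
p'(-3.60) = 186.45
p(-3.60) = -435.99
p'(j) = (j - 1)*(j - 6*sqrt(2)) + (j - 1)*(j - 3*sqrt(2)) + (j - 6*sqrt(2))*(j - 3*sqrt(2))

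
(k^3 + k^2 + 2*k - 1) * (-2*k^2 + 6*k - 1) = -2*k^5 + 4*k^4 + k^3 + 13*k^2 - 8*k + 1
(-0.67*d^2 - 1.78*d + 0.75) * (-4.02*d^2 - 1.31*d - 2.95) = 2.6934*d^4 + 8.0333*d^3 + 1.2933*d^2 + 4.2685*d - 2.2125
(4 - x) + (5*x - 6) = 4*x - 2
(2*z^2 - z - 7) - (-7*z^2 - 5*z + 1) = 9*z^2 + 4*z - 8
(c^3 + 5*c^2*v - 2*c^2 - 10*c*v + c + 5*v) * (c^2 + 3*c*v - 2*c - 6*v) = c^5 + 8*c^4*v - 4*c^4 + 15*c^3*v^2 - 32*c^3*v + 5*c^3 - 60*c^2*v^2 + 40*c^2*v - 2*c^2 + 75*c*v^2 - 16*c*v - 30*v^2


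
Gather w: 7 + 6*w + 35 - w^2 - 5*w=-w^2 + w + 42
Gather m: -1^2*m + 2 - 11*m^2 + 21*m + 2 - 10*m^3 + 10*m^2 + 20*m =-10*m^3 - m^2 + 40*m + 4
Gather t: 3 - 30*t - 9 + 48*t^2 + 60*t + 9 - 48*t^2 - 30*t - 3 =0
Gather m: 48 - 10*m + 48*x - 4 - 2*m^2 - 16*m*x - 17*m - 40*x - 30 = -2*m^2 + m*(-16*x - 27) + 8*x + 14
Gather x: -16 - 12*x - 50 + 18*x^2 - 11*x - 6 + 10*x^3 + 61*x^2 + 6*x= 10*x^3 + 79*x^2 - 17*x - 72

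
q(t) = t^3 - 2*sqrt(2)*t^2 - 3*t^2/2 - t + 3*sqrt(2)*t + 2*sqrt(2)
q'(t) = 3*t^2 - 4*sqrt(2)*t - 3*t - 1 + 3*sqrt(2)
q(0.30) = 3.44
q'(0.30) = 0.92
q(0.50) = 3.49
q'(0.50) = -0.34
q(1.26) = 2.04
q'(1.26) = -2.90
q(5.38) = 50.71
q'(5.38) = 43.50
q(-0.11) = 2.42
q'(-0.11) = 4.23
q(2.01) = -0.02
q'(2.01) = -2.04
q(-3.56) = -108.69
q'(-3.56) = 72.08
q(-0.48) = 0.16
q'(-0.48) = 8.09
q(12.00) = 1146.45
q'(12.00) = 331.36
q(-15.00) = -4394.71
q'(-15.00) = 808.10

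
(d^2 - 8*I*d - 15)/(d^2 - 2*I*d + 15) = (d - 3*I)/(d + 3*I)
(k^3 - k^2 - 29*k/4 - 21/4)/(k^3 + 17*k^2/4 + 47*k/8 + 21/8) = 2*(2*k - 7)/(4*k + 7)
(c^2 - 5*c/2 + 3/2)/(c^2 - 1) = (c - 3/2)/(c + 1)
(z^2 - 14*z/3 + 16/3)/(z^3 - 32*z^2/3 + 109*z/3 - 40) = (z - 2)/(z^2 - 8*z + 15)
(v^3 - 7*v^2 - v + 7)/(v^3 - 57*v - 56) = (v^2 - 8*v + 7)/(v^2 - v - 56)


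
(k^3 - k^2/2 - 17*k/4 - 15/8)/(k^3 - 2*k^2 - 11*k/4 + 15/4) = (k + 1/2)/(k - 1)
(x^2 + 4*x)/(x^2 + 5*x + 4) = x/(x + 1)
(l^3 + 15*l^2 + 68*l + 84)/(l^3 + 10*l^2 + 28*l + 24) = (l + 7)/(l + 2)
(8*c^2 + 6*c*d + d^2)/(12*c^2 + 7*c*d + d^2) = (2*c + d)/(3*c + d)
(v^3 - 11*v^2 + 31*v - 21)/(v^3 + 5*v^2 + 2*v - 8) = (v^2 - 10*v + 21)/(v^2 + 6*v + 8)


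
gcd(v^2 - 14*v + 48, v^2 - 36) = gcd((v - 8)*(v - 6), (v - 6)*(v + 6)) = v - 6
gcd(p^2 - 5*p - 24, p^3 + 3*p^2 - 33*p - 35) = 1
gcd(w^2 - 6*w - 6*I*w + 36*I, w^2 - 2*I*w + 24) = w - 6*I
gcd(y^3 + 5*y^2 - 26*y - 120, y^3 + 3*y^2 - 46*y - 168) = y^2 + 10*y + 24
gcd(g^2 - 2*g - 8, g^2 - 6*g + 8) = g - 4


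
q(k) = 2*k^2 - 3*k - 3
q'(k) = 4*k - 3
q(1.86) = -1.66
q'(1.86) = 4.44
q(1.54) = -2.88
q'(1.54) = 3.16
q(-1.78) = 8.68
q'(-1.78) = -10.12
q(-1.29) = 4.20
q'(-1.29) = -8.16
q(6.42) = 60.17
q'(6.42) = 22.68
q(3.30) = 8.88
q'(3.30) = 10.20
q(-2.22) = 13.52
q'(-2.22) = -11.88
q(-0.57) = -0.64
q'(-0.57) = -5.28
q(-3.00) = 24.00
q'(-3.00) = -15.00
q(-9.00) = 186.00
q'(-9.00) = -39.00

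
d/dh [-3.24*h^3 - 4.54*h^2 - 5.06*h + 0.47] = -9.72*h^2 - 9.08*h - 5.06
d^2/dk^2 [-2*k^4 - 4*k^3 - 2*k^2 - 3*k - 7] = -24*k^2 - 24*k - 4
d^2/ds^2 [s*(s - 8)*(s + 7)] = 6*s - 2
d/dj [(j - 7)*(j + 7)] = 2*j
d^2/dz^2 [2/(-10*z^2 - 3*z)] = 4*(10*z*(10*z + 3) - (20*z + 3)^2)/(z^3*(10*z + 3)^3)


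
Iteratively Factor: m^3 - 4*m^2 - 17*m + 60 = (m - 5)*(m^2 + m - 12) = (m - 5)*(m + 4)*(m - 3)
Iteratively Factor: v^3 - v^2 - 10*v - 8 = (v + 2)*(v^2 - 3*v - 4) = (v - 4)*(v + 2)*(v + 1)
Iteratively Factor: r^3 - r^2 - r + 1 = (r - 1)*(r^2 - 1) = (r - 1)^2*(r + 1)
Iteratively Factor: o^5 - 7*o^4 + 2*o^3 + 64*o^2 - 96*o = (o - 4)*(o^4 - 3*o^3 - 10*o^2 + 24*o) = (o - 4)*(o + 3)*(o^3 - 6*o^2 + 8*o) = o*(o - 4)*(o + 3)*(o^2 - 6*o + 8) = o*(o - 4)^2*(o + 3)*(o - 2)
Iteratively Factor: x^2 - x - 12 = (x - 4)*(x + 3)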